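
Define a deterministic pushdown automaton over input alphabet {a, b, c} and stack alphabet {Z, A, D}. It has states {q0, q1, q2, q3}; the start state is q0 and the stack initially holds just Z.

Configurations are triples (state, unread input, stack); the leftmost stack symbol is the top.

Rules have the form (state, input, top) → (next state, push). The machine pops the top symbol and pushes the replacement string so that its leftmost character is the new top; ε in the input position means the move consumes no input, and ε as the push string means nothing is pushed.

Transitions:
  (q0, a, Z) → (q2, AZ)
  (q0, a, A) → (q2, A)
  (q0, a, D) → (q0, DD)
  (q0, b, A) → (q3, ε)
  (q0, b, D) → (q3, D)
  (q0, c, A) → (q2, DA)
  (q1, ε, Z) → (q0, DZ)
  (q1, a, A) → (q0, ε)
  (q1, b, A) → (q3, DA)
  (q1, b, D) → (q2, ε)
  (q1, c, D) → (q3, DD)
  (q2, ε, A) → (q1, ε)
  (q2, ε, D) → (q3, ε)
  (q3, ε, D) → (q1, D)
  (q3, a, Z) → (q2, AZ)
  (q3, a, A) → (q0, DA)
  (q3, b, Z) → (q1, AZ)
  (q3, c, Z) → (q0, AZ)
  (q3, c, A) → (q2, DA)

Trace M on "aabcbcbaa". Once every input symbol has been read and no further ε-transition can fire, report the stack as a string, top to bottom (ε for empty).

(q0, aabcbcbaa, Z) ⊢ (q2, abcbcbaa, AZ) ⊢ (q1, abcbcbaa, Z) ⊢ (q0, abcbcbaa, DZ) ⊢ (q0, bcbcbaa, DDZ) ⊢ (q3, cbcbaa, DDZ) ⊢ (q1, cbcbaa, DDZ) ⊢ (q3, bcbaa, DDDZ) ⊢ (q1, bcbaa, DDDZ) ⊢ (q2, cbaa, DDZ) ⊢ (q3, cbaa, DZ) ⊢ (q1, cbaa, DZ) ⊢ (q3, baa, DDZ) ⊢ (q1, baa, DDZ) ⊢ (q2, aa, DZ) ⊢ (q3, aa, Z) ⊢ (q2, a, AZ) ⊢ (q1, a, Z) ⊢ (q0, a, DZ) ⊢ (q0, ε, DDZ)
All input consumed in state q0 with stack DDZ.

DDZ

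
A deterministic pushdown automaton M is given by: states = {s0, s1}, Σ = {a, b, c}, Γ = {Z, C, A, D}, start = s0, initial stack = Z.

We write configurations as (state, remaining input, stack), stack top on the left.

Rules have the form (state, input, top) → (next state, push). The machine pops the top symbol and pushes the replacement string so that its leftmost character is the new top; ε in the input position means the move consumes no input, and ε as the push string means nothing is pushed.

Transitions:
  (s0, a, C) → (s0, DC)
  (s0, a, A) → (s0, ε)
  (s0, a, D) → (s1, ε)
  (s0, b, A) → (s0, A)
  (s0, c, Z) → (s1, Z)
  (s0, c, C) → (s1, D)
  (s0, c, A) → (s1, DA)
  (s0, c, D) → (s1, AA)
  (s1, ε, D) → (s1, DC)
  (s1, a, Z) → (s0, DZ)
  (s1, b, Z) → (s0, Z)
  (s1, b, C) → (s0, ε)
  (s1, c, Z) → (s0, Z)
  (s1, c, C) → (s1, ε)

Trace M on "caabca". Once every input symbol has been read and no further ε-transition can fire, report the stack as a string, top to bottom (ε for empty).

DZ

(s0, caabca, Z) ⊢ (s1, aabca, Z) ⊢ (s0, abca, DZ) ⊢ (s1, bca, Z) ⊢ (s0, ca, Z) ⊢ (s1, a, Z) ⊢ (s0, ε, DZ)
All input consumed in state s0 with stack DZ.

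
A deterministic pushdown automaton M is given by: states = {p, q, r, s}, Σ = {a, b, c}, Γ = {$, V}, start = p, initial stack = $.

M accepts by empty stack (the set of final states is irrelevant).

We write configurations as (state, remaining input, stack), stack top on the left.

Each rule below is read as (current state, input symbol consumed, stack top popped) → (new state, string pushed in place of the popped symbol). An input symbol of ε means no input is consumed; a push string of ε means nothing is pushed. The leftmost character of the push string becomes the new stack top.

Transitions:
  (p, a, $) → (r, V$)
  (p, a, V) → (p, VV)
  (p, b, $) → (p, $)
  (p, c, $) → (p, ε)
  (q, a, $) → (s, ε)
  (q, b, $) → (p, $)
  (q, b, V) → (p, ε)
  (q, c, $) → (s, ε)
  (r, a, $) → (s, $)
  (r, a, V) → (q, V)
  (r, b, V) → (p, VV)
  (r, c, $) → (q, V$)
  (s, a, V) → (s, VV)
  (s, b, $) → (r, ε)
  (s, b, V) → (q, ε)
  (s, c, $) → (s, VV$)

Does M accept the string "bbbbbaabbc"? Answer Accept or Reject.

(p, bbbbbaabbc, $)
  read b, top $: go to p, push $ → (p, bbbbaabbc, $)
  read b, top $: go to p, push $ → (p, bbbaabbc, $)
  read b, top $: go to p, push $ → (p, bbaabbc, $)
  read b, top $: go to p, push $ → (p, baabbc, $)
  read b, top $: go to p, push $ → (p, aabbc, $)
  read a, top $: go to r, push V$ → (r, abbc, V$)
  read a, top V: go to q, push V → (q, bbc, V$)
  read b, top V: go to p, push ε → (p, bc, $)
  read b, top $: go to p, push $ → (p, c, $)
  read c, top $: go to p, push ε → (p, ε, ε)
All input consumed and the stack is empty.

Accept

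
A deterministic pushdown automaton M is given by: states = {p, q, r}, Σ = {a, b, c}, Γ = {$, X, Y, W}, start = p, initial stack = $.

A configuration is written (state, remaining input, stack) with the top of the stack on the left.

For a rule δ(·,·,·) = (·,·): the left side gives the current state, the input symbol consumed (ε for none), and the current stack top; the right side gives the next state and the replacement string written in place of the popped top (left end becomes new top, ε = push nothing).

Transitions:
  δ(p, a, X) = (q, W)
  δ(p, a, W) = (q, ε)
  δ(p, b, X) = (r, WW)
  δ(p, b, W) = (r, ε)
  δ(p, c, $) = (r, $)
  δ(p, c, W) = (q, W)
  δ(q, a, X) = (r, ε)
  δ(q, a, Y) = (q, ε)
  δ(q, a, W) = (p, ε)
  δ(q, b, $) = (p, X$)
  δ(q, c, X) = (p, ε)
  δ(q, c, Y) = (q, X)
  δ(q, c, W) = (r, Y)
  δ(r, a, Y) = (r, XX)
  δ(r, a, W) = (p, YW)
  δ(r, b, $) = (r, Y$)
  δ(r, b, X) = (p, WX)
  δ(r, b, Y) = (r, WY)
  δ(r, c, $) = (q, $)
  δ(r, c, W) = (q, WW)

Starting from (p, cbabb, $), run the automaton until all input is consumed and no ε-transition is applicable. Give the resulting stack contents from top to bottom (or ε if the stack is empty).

(p, cbabb, $)
  read c, top $: go to r, push $ → (r, babb, $)
  read b, top $: go to r, push Y$ → (r, abb, Y$)
  read a, top Y: go to r, push XX → (r, bb, XX$)
  read b, top X: go to p, push WX → (p, b, WXX$)
  read b, top W: go to r, push ε → (r, ε, XX$)
All input consumed in state r with stack XX$.

XX$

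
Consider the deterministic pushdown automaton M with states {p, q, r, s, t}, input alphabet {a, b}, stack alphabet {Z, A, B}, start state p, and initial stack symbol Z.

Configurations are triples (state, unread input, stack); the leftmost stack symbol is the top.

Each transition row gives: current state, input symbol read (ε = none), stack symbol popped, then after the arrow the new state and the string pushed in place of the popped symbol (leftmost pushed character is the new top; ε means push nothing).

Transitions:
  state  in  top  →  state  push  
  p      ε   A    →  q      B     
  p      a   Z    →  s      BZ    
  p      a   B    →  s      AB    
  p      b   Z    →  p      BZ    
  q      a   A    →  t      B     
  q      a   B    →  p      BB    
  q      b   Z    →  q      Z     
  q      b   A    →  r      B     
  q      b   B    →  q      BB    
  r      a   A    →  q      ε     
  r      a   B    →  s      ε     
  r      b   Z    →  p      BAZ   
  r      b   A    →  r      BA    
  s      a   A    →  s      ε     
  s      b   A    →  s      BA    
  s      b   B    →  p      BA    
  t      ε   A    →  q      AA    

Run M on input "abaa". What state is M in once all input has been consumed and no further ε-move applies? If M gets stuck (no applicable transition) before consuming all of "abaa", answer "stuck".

s

(p, abaa, Z)
  read a, top Z: go to s, push BZ → (s, baa, BZ)
  read b, top B: go to p, push BA → (p, aa, BAZ)
  read a, top B: go to s, push AB → (s, a, ABAZ)
  read a, top A: go to s, push ε → (s, ε, BAZ)
All input consumed; M is in state s.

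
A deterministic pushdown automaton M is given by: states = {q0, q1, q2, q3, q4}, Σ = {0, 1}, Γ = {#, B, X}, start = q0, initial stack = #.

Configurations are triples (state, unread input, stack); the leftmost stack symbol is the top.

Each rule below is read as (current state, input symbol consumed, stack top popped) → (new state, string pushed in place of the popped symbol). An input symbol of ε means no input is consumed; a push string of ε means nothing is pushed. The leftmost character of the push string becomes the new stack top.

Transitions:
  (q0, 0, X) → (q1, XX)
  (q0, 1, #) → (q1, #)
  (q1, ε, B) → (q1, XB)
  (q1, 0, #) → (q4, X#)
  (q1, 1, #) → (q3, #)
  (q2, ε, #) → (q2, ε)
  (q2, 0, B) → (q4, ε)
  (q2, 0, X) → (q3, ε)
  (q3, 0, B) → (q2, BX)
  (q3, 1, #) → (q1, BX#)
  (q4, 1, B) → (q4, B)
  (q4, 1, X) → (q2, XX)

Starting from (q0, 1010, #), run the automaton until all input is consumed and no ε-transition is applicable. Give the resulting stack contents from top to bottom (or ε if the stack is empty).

(q0, 1010, #)
  read 1, top #: go to q1, push # → (q1, 010, #)
  read 0, top #: go to q4, push X# → (q4, 10, X#)
  read 1, top X: go to q2, push XX → (q2, 0, XX#)
  read 0, top X: go to q3, push ε → (q3, ε, X#)
All input consumed in state q3 with stack X#.

X#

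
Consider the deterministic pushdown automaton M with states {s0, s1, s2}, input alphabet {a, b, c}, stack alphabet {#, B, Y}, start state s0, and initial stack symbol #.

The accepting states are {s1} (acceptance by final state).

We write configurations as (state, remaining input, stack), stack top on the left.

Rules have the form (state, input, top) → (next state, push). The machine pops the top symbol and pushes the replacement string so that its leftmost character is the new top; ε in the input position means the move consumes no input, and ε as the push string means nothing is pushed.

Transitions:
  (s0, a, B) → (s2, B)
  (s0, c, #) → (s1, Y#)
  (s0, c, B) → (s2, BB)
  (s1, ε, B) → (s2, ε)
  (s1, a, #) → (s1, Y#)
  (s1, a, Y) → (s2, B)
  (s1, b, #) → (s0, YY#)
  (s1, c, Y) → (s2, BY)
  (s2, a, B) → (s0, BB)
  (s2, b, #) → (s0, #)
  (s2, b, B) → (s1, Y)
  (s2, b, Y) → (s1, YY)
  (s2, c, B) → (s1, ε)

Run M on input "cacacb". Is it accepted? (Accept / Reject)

(s0, cacacb, #) ⊢ (s1, acacb, Y#) ⊢ (s2, cacb, B#) ⊢ (s1, acb, #) ⊢ (s1, cb, Y#) ⊢ (s2, b, BY#) ⊢ (s1, ε, YY#)
All input consumed; state s1 ∈ F.

Accept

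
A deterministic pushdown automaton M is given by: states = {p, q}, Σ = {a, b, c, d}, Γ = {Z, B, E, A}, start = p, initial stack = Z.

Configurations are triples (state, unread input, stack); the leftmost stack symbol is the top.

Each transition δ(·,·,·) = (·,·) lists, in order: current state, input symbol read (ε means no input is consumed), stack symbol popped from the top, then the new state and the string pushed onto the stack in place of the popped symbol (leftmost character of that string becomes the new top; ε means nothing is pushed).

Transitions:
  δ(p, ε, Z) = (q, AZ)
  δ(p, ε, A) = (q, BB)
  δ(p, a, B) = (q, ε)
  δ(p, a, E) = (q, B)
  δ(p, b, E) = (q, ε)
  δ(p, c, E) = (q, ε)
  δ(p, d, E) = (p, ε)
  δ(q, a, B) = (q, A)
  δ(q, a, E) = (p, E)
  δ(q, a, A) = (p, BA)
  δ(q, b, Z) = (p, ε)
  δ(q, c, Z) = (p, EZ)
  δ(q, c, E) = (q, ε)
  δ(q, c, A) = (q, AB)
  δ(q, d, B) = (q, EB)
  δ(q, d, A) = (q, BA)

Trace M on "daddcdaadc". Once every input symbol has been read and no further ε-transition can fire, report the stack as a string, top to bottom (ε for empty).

(p, daddcdaadc, Z)
  ε-move, top Z: go to q, push AZ → (q, daddcdaadc, AZ)
  read d, top A: go to q, push BA → (q, addcdaadc, BAZ)
  read a, top B: go to q, push A → (q, ddcdaadc, AAZ)
  read d, top A: go to q, push BA → (q, dcdaadc, BAAZ)
  read d, top B: go to q, push EB → (q, cdaadc, EBAAZ)
  read c, top E: go to q, push ε → (q, daadc, BAAZ)
  read d, top B: go to q, push EB → (q, aadc, EBAAZ)
  read a, top E: go to p, push E → (p, adc, EBAAZ)
  read a, top E: go to q, push B → (q, dc, BBAAZ)
  read d, top B: go to q, push EB → (q, c, EBBAAZ)
  read c, top E: go to q, push ε → (q, ε, BBAAZ)
All input consumed in state q with stack BBAAZ.

BBAAZ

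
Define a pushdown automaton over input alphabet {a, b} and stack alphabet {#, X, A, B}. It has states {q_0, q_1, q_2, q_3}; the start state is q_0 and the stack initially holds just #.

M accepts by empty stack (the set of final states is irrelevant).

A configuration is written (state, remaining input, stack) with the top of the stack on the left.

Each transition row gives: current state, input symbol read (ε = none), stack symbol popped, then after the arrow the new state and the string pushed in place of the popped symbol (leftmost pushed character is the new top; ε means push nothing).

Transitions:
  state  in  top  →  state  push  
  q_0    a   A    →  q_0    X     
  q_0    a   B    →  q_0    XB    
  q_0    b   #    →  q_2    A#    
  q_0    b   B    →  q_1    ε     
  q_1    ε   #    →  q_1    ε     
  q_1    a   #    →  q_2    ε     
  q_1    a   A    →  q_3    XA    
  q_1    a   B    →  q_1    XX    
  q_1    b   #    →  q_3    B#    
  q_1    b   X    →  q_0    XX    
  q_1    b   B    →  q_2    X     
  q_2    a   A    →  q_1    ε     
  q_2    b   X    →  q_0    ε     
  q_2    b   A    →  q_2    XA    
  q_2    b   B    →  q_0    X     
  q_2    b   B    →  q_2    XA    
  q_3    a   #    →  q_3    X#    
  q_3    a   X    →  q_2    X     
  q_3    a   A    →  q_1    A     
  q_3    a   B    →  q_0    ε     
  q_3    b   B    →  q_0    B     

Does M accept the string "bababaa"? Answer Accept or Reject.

One accepting computation: (q_0, bababaa, #) ⊢ (q_2, ababaa, A#) ⊢ (q_1, babaa, #) ⊢ (q_3, abaa, B#) ⊢ (q_0, baa, #) ⊢ (q_2, aa, A#) ⊢ (q_1, a, #) ⊢ (q_2, ε, ε)
All input consumed and the stack is empty.

Accept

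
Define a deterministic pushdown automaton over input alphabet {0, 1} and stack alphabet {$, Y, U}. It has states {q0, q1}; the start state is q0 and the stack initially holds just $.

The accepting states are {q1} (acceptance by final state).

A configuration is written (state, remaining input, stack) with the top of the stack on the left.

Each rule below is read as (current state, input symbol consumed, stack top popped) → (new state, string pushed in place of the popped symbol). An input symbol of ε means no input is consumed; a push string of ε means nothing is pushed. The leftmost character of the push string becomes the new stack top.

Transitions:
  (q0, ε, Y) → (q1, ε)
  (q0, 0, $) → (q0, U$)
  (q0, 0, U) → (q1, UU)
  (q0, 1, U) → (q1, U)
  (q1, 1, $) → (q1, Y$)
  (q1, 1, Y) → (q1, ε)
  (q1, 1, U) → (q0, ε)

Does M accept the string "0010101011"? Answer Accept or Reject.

(q0, 0010101011, $) ⊢ (q0, 010101011, U$) ⊢ (q1, 10101011, UU$) ⊢ (q0, 0101011, U$) ⊢ (q1, 101011, UU$) ⊢ (q0, 01011, U$) ⊢ (q1, 1011, UU$) ⊢ (q0, 011, U$) ⊢ (q1, 11, UU$) ⊢ (q0, 1, U$) ⊢ (q1, ε, U$)
All input consumed; state q1 ∈ F.

Accept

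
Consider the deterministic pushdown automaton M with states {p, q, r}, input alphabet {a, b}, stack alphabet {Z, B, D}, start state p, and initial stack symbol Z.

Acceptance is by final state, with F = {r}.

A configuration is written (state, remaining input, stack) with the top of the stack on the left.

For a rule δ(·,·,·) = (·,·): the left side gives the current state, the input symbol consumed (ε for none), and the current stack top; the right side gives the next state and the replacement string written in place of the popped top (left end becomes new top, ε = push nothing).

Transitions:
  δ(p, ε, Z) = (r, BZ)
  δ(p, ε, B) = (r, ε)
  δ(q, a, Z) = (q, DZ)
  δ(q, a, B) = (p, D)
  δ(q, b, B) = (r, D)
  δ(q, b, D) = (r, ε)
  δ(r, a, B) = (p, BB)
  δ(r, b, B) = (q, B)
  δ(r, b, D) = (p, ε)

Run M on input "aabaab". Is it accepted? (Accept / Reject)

(p, aabaab, Z)
  ε-move, top Z: go to r, push BZ → (r, aabaab, BZ)
  read a, top B: go to p, push BB → (p, abaab, BBZ)
  ε-move, top B: go to r, push ε → (r, abaab, BZ)
  read a, top B: go to p, push BB → (p, baab, BBZ)
  ε-move, top B: go to r, push ε → (r, baab, BZ)
  read b, top B: go to q, push B → (q, aab, BZ)
  read a, top B: go to p, push D → (p, ab, DZ)
No transition applies at (p, ab, DZ); input not fully consumed.

Reject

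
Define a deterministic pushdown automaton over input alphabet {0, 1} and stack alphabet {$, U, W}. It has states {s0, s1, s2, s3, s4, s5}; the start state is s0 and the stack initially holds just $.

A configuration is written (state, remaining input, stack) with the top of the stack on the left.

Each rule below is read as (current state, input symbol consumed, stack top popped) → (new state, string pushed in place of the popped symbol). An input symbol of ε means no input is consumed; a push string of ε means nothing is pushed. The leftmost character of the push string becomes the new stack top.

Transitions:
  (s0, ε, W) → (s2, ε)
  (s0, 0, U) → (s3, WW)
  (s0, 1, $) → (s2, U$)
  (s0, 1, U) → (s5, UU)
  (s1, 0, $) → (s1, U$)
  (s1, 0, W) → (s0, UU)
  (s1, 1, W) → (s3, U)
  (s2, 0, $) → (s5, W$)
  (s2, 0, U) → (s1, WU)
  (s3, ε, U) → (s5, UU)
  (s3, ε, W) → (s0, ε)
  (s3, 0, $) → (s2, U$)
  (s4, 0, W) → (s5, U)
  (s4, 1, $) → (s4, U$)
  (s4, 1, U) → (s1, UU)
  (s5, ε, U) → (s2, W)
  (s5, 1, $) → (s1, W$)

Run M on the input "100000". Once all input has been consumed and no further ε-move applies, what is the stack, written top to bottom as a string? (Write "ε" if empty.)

UUUU$

(s0, 100000, $)
  read 1, top $: go to s2, push U$ → (s2, 00000, U$)
  read 0, top U: go to s1, push WU → (s1, 0000, WU$)
  read 0, top W: go to s0, push UU → (s0, 000, UUU$)
  read 0, top U: go to s3, push WW → (s3, 00, WWUU$)
  ε-move, top W: go to s0, push ε → (s0, 00, WUU$)
  ε-move, top W: go to s2, push ε → (s2, 00, UU$)
  read 0, top U: go to s1, push WU → (s1, 0, WUU$)
  read 0, top W: go to s0, push UU → (s0, ε, UUUU$)
All input consumed in state s0 with stack UUUU$.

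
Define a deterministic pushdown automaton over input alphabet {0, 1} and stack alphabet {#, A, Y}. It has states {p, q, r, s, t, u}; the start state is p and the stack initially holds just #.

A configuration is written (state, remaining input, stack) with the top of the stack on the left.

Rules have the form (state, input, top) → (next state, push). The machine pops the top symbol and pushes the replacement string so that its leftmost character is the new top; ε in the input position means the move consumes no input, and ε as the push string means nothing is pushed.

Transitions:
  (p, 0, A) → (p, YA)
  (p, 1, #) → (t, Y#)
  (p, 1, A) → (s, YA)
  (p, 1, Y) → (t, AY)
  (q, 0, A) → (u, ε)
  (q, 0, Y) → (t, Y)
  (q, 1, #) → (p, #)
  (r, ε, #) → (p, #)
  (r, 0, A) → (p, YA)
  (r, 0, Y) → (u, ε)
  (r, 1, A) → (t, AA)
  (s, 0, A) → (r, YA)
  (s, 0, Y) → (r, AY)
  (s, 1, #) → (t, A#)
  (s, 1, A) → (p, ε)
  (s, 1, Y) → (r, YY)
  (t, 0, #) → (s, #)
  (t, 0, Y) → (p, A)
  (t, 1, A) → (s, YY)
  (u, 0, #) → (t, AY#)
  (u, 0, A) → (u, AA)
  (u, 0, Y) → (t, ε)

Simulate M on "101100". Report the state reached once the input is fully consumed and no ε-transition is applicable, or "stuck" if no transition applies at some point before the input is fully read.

(p, 101100, #) ⊢ (t, 01100, Y#) ⊢ (p, 1100, A#) ⊢ (s, 100, YA#) ⊢ (r, 00, YYA#) ⊢ (u, 0, YA#) ⊢ (t, ε, A#)
All input consumed; M is in state t.

t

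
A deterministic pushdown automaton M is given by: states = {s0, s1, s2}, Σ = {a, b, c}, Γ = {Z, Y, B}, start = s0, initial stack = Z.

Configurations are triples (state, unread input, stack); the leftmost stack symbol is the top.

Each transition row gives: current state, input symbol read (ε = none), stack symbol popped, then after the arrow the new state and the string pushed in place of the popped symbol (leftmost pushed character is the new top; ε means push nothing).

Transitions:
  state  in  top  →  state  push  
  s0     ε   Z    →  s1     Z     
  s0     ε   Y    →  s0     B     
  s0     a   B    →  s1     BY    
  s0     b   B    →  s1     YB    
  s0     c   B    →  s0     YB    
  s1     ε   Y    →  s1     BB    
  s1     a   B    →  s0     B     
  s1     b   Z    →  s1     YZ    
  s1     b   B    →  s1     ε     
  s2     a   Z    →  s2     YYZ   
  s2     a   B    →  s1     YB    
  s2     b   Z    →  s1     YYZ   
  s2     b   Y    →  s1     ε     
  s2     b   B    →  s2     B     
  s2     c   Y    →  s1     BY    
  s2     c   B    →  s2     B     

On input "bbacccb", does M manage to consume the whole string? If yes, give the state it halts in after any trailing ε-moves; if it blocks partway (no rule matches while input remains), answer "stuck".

s1

(s0, bbacccb, Z)
  ε-move, top Z: go to s1, push Z → (s1, bbacccb, Z)
  read b, top Z: go to s1, push YZ → (s1, bacccb, YZ)
  ε-move, top Y: go to s1, push BB → (s1, bacccb, BBZ)
  read b, top B: go to s1, push ε → (s1, acccb, BZ)
  read a, top B: go to s0, push B → (s0, cccb, BZ)
  read c, top B: go to s0, push YB → (s0, ccb, YBZ)
  ε-move, top Y: go to s0, push B → (s0, ccb, BBZ)
  read c, top B: go to s0, push YB → (s0, cb, YBBZ)
  ε-move, top Y: go to s0, push B → (s0, cb, BBBZ)
  read c, top B: go to s0, push YB → (s0, b, YBBBZ)
  ε-move, top Y: go to s0, push B → (s0, b, BBBBZ)
  read b, top B: go to s1, push YB → (s1, ε, YBBBBZ)
  ε-move, top Y: go to s1, push BB → (s1, ε, BBBBBBZ)
All input consumed; M is in state s1.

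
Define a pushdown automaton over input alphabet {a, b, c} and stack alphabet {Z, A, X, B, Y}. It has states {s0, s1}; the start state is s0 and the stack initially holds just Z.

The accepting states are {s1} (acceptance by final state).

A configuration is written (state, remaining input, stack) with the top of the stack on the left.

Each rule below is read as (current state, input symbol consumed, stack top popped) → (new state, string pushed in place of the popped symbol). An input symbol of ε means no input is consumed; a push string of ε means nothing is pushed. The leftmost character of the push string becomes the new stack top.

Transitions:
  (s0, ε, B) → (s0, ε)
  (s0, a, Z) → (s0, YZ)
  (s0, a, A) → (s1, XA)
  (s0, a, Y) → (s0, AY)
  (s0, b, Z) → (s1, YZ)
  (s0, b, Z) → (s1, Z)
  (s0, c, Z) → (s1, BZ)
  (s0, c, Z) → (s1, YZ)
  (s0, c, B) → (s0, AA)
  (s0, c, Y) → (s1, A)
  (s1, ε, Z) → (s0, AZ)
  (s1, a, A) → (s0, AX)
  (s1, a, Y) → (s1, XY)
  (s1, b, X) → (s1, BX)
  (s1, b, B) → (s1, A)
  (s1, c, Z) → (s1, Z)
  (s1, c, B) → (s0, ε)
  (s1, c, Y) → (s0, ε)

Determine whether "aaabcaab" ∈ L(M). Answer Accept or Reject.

Reject

No computation consumes all input and reaches a final state.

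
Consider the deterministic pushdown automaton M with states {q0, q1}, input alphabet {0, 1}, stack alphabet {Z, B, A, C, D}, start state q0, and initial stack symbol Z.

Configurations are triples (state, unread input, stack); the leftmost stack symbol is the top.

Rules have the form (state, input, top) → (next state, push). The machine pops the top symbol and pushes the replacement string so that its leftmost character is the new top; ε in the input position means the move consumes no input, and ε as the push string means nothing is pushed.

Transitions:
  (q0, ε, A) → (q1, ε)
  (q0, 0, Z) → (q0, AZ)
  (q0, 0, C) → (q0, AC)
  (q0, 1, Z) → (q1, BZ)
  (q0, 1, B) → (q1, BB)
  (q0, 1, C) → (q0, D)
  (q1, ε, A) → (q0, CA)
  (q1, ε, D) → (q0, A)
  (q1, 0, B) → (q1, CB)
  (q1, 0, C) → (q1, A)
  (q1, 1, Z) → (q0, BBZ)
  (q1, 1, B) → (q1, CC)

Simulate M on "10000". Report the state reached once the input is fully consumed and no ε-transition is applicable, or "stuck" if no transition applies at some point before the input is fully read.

q0

(q0, 10000, Z)
  read 1, top Z: go to q1, push BZ → (q1, 0000, BZ)
  read 0, top B: go to q1, push CB → (q1, 000, CBZ)
  read 0, top C: go to q1, push A → (q1, 00, ABZ)
  ε-move, top A: go to q0, push CA → (q0, 00, CABZ)
  read 0, top C: go to q0, push AC → (q0, 0, ACABZ)
  ε-move, top A: go to q1, push ε → (q1, 0, CABZ)
  read 0, top C: go to q1, push A → (q1, ε, AABZ)
  ε-move, top A: go to q0, push CA → (q0, ε, CAABZ)
All input consumed; M is in state q0.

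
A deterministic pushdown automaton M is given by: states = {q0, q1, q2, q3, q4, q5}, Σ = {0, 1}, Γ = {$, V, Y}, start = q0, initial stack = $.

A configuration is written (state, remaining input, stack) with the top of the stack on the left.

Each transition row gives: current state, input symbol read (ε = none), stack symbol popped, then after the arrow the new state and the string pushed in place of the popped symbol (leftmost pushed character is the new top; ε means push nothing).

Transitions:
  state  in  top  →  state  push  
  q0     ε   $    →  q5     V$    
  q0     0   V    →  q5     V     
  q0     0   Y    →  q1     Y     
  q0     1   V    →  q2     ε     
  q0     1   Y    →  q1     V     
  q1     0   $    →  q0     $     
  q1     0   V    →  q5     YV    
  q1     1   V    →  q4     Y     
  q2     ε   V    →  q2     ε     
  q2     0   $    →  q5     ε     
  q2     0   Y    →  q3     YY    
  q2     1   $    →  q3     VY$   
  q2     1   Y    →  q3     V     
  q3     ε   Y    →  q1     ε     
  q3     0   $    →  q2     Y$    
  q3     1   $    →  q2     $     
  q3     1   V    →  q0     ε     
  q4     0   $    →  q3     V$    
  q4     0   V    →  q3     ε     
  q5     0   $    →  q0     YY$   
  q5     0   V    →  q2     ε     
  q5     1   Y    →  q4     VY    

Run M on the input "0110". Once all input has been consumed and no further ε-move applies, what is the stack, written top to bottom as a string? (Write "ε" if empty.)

(q0, 0110, $) ⊢ (q5, 0110, V$) ⊢ (q2, 110, $) ⊢ (q3, 10, VY$) ⊢ (q0, 0, Y$) ⊢ (q1, ε, Y$)
All input consumed in state q1 with stack Y$.

Y$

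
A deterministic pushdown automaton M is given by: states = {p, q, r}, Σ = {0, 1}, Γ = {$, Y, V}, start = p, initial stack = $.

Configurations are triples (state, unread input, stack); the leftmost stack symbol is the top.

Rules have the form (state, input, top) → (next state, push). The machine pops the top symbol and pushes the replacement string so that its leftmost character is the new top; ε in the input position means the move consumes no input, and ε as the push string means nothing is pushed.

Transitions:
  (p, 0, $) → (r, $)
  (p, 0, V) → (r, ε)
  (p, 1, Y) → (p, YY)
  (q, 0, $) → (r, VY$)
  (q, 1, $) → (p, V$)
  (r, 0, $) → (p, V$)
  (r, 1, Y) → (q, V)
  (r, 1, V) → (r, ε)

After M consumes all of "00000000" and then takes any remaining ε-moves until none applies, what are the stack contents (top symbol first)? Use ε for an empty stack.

(p, 00000000, $) ⊢ (r, 0000000, $) ⊢ (p, 000000, V$) ⊢ (r, 00000, $) ⊢ (p, 0000, V$) ⊢ (r, 000, $) ⊢ (p, 00, V$) ⊢ (r, 0, $) ⊢ (p, ε, V$)
All input consumed in state p with stack V$.

V$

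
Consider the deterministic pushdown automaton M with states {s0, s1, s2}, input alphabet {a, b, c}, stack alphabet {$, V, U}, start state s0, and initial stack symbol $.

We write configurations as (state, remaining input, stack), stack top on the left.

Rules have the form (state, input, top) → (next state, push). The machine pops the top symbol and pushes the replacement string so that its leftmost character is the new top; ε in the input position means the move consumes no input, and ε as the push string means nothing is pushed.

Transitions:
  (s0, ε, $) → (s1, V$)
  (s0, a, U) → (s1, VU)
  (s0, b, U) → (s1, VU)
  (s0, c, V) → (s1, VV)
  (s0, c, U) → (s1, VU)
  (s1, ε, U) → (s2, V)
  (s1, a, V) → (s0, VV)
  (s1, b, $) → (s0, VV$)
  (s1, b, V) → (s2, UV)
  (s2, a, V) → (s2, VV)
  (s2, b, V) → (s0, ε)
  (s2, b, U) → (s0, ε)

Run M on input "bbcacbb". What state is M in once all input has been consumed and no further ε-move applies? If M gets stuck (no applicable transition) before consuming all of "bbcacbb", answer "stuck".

(s0, bbcacbb, $) ⊢ (s1, bbcacbb, V$) ⊢ (s2, bcacbb, UV$) ⊢ (s0, cacbb, V$) ⊢ (s1, acbb, VV$) ⊢ (s0, cbb, VVV$) ⊢ (s1, bb, VVVV$) ⊢ (s2, b, UVVVV$) ⊢ (s0, ε, VVVV$)
All input consumed; M is in state s0.

s0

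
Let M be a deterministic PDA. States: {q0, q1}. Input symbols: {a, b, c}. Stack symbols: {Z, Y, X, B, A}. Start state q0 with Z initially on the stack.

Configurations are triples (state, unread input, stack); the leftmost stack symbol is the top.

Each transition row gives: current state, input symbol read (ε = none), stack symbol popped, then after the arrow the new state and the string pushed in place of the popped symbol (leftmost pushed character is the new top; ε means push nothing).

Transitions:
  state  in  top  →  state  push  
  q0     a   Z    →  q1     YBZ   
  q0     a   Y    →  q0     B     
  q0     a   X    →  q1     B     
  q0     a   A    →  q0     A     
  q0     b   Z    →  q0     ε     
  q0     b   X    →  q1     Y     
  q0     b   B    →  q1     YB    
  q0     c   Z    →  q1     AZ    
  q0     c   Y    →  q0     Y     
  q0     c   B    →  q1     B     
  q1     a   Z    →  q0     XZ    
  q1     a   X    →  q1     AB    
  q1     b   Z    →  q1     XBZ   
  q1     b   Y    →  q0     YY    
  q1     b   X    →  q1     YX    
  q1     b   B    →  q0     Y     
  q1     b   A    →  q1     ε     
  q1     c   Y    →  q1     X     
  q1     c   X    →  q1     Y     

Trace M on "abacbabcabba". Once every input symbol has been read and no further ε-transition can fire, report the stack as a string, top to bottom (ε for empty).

BBYBZ

(q0, abacbabcabba, Z)
  read a, top Z: go to q1, push YBZ → (q1, bacbabcabba, YBZ)
  read b, top Y: go to q0, push YY → (q0, acbabcabba, YYBZ)
  read a, top Y: go to q0, push B → (q0, cbabcabba, BYBZ)
  read c, top B: go to q1, push B → (q1, babcabba, BYBZ)
  read b, top B: go to q0, push Y → (q0, abcabba, YYBZ)
  read a, top Y: go to q0, push B → (q0, bcabba, BYBZ)
  read b, top B: go to q1, push YB → (q1, cabba, YBYBZ)
  read c, top Y: go to q1, push X → (q1, abba, XBYBZ)
  read a, top X: go to q1, push AB → (q1, bba, ABBYBZ)
  read b, top A: go to q1, push ε → (q1, ba, BBYBZ)
  read b, top B: go to q0, push Y → (q0, a, YBYBZ)
  read a, top Y: go to q0, push B → (q0, ε, BBYBZ)
All input consumed in state q0 with stack BBYBZ.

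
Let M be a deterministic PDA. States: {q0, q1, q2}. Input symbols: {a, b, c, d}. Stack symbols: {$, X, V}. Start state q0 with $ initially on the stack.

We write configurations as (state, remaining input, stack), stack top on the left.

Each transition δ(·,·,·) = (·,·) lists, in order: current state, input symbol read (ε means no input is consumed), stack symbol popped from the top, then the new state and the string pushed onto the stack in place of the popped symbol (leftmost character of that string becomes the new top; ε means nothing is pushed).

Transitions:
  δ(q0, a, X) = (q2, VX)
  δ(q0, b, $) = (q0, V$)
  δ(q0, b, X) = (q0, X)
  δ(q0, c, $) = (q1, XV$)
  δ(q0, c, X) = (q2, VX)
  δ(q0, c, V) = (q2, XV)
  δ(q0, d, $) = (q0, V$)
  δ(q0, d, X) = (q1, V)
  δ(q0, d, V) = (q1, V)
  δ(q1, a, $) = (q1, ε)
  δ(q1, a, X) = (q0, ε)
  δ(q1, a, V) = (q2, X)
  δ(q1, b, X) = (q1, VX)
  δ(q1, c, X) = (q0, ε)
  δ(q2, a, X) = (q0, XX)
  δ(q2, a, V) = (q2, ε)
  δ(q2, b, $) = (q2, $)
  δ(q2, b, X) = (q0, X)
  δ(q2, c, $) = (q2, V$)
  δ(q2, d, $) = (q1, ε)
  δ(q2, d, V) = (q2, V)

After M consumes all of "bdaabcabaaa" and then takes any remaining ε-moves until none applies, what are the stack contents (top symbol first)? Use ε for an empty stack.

(q0, bdaabcabaaa, $) ⊢ (q0, daabcabaaa, V$) ⊢ (q1, aabcabaaa, V$) ⊢ (q2, abcabaaa, X$) ⊢ (q0, bcabaaa, XX$) ⊢ (q0, cabaaa, XX$) ⊢ (q2, abaaa, VXX$) ⊢ (q2, baaa, XX$) ⊢ (q0, aaa, XX$) ⊢ (q2, aa, VXX$) ⊢ (q2, a, XX$) ⊢ (q0, ε, XXX$)
All input consumed in state q0 with stack XXX$.

XXX$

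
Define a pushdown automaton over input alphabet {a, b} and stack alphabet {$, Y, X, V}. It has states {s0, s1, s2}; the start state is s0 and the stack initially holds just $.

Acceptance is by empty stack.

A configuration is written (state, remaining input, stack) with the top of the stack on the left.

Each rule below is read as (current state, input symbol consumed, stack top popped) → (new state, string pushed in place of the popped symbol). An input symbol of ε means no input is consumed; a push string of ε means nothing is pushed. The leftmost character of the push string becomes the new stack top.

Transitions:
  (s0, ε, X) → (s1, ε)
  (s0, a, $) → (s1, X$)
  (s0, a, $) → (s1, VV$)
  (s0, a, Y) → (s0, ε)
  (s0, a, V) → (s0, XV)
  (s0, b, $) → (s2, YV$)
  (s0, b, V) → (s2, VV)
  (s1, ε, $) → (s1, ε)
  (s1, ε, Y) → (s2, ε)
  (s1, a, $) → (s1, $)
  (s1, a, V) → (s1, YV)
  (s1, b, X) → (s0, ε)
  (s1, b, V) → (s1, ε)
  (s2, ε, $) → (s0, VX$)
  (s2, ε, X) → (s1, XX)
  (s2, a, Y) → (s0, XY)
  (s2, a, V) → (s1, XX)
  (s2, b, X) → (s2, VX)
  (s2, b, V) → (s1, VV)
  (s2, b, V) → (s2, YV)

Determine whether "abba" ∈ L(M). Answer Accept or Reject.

Accept

One accepting computation: (s0, abba, $) ⊢ (s1, bba, VV$) ⊢ (s1, ba, V$) ⊢ (s1, a, $) ⊢ (s1, ε, $) ⊢ (s1, ε, ε)
All input consumed and the stack is empty.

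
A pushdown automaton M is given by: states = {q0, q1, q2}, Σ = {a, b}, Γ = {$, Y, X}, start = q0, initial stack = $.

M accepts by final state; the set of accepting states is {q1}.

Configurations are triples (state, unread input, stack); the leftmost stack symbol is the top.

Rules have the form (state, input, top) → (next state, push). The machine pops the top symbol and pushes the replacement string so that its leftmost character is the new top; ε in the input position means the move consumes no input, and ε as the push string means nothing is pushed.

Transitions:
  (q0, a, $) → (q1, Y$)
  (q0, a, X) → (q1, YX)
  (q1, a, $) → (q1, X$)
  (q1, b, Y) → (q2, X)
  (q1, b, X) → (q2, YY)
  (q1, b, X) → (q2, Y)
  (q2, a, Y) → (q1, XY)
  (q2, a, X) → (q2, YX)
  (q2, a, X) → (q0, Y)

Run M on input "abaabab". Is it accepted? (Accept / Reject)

No computation consumes all input and reaches a final state.

Reject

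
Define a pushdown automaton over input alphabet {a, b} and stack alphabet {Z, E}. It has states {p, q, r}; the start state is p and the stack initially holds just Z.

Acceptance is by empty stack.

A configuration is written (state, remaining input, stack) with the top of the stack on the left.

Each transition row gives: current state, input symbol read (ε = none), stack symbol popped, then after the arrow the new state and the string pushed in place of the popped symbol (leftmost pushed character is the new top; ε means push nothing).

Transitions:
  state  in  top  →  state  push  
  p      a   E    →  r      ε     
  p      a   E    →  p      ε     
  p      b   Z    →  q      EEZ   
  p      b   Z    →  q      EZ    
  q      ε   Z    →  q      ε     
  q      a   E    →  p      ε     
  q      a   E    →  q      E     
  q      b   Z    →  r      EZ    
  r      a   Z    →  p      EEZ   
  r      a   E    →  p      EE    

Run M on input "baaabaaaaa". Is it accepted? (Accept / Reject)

No computation consumes all input and empties the stack.

Reject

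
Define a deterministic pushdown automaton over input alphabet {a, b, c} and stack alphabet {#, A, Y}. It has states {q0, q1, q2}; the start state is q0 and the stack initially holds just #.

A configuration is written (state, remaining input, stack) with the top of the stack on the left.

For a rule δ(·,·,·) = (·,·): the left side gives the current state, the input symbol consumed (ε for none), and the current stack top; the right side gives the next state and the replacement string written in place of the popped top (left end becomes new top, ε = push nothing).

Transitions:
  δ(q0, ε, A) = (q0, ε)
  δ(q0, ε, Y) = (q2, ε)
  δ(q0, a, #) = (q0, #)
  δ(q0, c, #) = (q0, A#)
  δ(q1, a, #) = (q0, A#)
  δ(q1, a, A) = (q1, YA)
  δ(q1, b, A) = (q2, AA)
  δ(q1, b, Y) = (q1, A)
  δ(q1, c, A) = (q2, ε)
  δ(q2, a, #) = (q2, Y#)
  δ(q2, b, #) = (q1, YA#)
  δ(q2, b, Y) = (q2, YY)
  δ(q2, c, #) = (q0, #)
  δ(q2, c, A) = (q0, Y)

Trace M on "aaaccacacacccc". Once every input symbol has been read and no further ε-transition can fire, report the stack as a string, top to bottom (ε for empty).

(q0, aaaccacacacccc, #)
  read a, top #: go to q0, push # → (q0, aaccacacacccc, #)
  read a, top #: go to q0, push # → (q0, accacacacccc, #)
  read a, top #: go to q0, push # → (q0, ccacacacccc, #)
  read c, top #: go to q0, push A# → (q0, cacacacccc, A#)
  ε-move, top A: go to q0, push ε → (q0, cacacacccc, #)
  read c, top #: go to q0, push A# → (q0, acacacccc, A#)
  ε-move, top A: go to q0, push ε → (q0, acacacccc, #)
  read a, top #: go to q0, push # → (q0, cacacccc, #)
  read c, top #: go to q0, push A# → (q0, acacccc, A#)
  ε-move, top A: go to q0, push ε → (q0, acacccc, #)
  read a, top #: go to q0, push # → (q0, cacccc, #)
  read c, top #: go to q0, push A# → (q0, acccc, A#)
  ε-move, top A: go to q0, push ε → (q0, acccc, #)
  read a, top #: go to q0, push # → (q0, cccc, #)
  read c, top #: go to q0, push A# → (q0, ccc, A#)
  ε-move, top A: go to q0, push ε → (q0, ccc, #)
  read c, top #: go to q0, push A# → (q0, cc, A#)
  ε-move, top A: go to q0, push ε → (q0, cc, #)
  read c, top #: go to q0, push A# → (q0, c, A#)
  ε-move, top A: go to q0, push ε → (q0, c, #)
  read c, top #: go to q0, push A# → (q0, ε, A#)
  ε-move, top A: go to q0, push ε → (q0, ε, #)
All input consumed in state q0 with stack #.

#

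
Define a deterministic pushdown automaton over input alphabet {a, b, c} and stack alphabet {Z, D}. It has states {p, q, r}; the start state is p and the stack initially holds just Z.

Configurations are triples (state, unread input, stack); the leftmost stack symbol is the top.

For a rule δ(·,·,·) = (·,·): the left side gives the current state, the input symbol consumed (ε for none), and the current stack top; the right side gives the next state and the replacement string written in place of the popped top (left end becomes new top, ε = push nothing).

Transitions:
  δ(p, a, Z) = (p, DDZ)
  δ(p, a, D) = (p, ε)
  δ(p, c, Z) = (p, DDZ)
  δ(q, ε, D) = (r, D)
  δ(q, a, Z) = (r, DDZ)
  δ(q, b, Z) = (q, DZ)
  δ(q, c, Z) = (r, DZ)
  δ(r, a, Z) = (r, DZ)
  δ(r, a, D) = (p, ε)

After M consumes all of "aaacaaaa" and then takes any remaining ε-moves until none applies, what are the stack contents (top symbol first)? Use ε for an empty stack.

DZ

(p, aaacaaaa, Z)
  read a, top Z: go to p, push DDZ → (p, aacaaaa, DDZ)
  read a, top D: go to p, push ε → (p, acaaaa, DZ)
  read a, top D: go to p, push ε → (p, caaaa, Z)
  read c, top Z: go to p, push DDZ → (p, aaaa, DDZ)
  read a, top D: go to p, push ε → (p, aaa, DZ)
  read a, top D: go to p, push ε → (p, aa, Z)
  read a, top Z: go to p, push DDZ → (p, a, DDZ)
  read a, top D: go to p, push ε → (p, ε, DZ)
All input consumed in state p with stack DZ.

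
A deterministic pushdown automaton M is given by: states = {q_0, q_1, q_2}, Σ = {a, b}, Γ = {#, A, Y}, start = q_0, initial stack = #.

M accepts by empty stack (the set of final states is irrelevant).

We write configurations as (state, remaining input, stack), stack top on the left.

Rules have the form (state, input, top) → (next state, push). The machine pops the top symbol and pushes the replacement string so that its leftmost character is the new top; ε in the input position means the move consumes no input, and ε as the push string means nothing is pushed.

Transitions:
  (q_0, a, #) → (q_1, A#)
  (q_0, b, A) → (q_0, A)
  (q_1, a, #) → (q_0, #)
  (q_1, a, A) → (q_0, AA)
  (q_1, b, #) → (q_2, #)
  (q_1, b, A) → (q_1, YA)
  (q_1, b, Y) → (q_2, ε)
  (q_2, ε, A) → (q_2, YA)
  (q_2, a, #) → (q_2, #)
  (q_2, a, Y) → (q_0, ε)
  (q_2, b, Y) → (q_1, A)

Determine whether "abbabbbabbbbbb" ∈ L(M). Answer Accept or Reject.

Reject

(q_0, abbabbbabbbbbb, #)
  read a, top #: go to q_1, push A# → (q_1, bbabbbabbbbbb, A#)
  read b, top A: go to q_1, push YA → (q_1, babbbabbbbbb, YA#)
  read b, top Y: go to q_2, push ε → (q_2, abbbabbbbbb, A#)
  ε-move, top A: go to q_2, push YA → (q_2, abbbabbbbbb, YA#)
  read a, top Y: go to q_0, push ε → (q_0, bbbabbbbbb, A#)
  read b, top A: go to q_0, push A → (q_0, bbabbbbbb, A#)
  read b, top A: go to q_0, push A → (q_0, babbbbbb, A#)
  read b, top A: go to q_0, push A → (q_0, abbbbbb, A#)
No transition applies at (q_0, abbbbbb, A#); input not fully consumed.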